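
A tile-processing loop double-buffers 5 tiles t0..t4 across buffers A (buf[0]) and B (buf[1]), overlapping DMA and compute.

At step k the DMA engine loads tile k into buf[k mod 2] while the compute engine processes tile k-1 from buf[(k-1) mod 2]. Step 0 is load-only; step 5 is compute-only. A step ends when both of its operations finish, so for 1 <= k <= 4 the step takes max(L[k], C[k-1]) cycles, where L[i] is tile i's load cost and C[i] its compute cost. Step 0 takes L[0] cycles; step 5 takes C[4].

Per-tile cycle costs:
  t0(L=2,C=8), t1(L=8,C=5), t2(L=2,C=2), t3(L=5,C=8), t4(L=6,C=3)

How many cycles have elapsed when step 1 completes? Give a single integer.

end_cycle[1] = 10

  0. 2=2c; end=2; A:t0 B:-
  1. max(8,8)=8c; end=10; A:t0 B:t1
  2. max(2,5)=5c; end=15; A:t2 B:t1
  3. max(5,2)=5c; end=20; A:t2 B:t3
  4. max(6,8)=8c; end=28; A:t4 B:t3
  5. 3=3c; end=31; A:t4 B:t3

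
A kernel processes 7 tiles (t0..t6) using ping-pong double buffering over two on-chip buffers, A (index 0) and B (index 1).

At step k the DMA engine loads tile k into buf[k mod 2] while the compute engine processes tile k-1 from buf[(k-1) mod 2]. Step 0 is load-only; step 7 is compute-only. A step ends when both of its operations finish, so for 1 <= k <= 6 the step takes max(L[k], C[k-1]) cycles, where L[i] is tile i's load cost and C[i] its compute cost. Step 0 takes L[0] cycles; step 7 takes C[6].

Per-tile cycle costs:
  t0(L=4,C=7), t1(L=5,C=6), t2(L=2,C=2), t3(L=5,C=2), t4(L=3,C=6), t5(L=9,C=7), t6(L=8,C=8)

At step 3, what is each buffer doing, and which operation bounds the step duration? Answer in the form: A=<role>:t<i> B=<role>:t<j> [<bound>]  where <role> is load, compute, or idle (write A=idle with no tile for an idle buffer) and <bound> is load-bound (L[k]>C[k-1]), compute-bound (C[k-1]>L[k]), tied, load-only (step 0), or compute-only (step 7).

step 3: A=compute:t2 B=load:t3 [load-bound]

[0] DMA t0→A (4c) ∥ CU idle ⇒ 4c, clock 4
[1] DMA t1→B (5c) ∥ CU A:t0 (7c) ⇒ 7c, clock 11
[2] DMA t2→A (2c) ∥ CU B:t1 (6c) ⇒ 6c, clock 17
[3] DMA t3→B (5c) ∥ CU A:t2 (2c) ⇒ 5c, clock 22
[4] DMA t4→A (3c) ∥ CU B:t3 (2c) ⇒ 3c, clock 25
[5] DMA t5→B (9c) ∥ CU A:t4 (6c) ⇒ 9c, clock 34
[6] DMA t6→A (8c) ∥ CU B:t5 (7c) ⇒ 8c, clock 42
[7] DMA idle ∥ CU A:t6 (8c) ⇒ 8c, clock 50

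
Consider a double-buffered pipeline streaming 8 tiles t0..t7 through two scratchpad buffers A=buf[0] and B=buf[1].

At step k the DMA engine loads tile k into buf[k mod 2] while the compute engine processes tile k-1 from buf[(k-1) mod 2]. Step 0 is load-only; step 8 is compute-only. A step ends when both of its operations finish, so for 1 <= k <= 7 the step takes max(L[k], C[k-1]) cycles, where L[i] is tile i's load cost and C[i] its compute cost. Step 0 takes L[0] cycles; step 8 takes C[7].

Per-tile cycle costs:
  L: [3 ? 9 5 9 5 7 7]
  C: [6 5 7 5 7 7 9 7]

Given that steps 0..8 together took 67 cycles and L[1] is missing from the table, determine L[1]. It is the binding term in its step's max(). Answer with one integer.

L[1] = 9

step 0 | dur = L[0]=3 = 3
step 1 | dur = max(L[1]=?, C[0]=6) = L[1]  (unknown; binding)
step 2 | dur = max(L[2]=9, C[1]=5) = 9
step 3 | dur = max(L[3]=5, C[2]=7) = 7
step 4 | dur = max(L[4]=9, C[3]=5) = 9
step 5 | dur = max(L[5]=5, C[4]=7) = 7
step 6 | dur = max(L[6]=7, C[5]=7) = 7
step 7 | dur = max(L[7]=7, C[6]=9) = 9
step 8 | dur = C[7]=7 = 7
sum of known step durations = 58
dur[1] = total - known = 67 - 58 = 9
L[1] is the binding max in step 1, so L[1] = dur[1] = 9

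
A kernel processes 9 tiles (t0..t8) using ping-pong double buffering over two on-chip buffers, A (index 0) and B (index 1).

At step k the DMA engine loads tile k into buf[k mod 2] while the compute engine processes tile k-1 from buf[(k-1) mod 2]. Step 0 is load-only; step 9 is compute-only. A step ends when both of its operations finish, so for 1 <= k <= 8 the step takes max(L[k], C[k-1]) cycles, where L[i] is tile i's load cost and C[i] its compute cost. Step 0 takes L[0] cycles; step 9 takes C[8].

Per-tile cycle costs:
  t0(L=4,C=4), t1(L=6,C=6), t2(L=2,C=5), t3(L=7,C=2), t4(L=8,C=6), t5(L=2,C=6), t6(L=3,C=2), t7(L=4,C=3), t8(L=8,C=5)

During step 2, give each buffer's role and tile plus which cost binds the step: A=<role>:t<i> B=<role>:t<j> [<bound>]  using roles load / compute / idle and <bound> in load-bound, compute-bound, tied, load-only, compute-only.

step 2: A=load:t2 B=compute:t1 [compute-bound]

step 0: L[0]=4 → dur=4, Σ=4 | A=load:t0 B=idle [load-only]
step 1: L[1]=6 C[0]=4 → dur=6, Σ=10 | A=compute:t0 B=load:t1 [load-bound]
step 2: L[2]=2 C[1]=6 → dur=6, Σ=16 | A=load:t2 B=compute:t1 [compute-bound]
step 3: L[3]=7 C[2]=5 → dur=7, Σ=23 | A=compute:t2 B=load:t3 [load-bound]
step 4: L[4]=8 C[3]=2 → dur=8, Σ=31 | A=load:t4 B=compute:t3 [load-bound]
step 5: L[5]=2 C[4]=6 → dur=6, Σ=37 | A=compute:t4 B=load:t5 [compute-bound]
step 6: L[6]=3 C[5]=6 → dur=6, Σ=43 | A=load:t6 B=compute:t5 [compute-bound]
step 7: L[7]=4 C[6]=2 → dur=4, Σ=47 | A=compute:t6 B=load:t7 [load-bound]
step 8: L[8]=8 C[7]=3 → dur=8, Σ=55 | A=load:t8 B=compute:t7 [load-bound]
step 9: C[8]=5 → dur=5, Σ=60 | A=compute:t8 B=idle [compute-only]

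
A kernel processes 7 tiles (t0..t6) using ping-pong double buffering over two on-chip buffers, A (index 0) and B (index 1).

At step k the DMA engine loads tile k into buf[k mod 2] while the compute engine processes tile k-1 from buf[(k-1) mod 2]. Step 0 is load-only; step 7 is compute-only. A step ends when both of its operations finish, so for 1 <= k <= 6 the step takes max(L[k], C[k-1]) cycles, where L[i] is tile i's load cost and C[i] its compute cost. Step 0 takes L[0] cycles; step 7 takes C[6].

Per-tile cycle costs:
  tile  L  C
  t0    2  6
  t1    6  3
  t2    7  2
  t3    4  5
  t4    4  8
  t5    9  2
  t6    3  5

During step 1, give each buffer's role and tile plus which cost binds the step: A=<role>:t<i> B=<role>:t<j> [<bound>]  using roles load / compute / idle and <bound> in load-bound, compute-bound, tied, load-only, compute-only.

[0] DMA t0→A (2c) ∥ CU idle ⇒ 2c, clock 2
[1] DMA t1→B (6c) ∥ CU A:t0 (6c) ⇒ 6c, clock 8
[2] DMA t2→A (7c) ∥ CU B:t1 (3c) ⇒ 7c, clock 15
[3] DMA t3→B (4c) ∥ CU A:t2 (2c) ⇒ 4c, clock 19
[4] DMA t4→A (4c) ∥ CU B:t3 (5c) ⇒ 5c, clock 24
[5] DMA t5→B (9c) ∥ CU A:t4 (8c) ⇒ 9c, clock 33
[6] DMA t6→A (3c) ∥ CU B:t5 (2c) ⇒ 3c, clock 36
[7] DMA idle ∥ CU A:t6 (5c) ⇒ 5c, clock 41

step 1: A=compute:t0 B=load:t1 [tied]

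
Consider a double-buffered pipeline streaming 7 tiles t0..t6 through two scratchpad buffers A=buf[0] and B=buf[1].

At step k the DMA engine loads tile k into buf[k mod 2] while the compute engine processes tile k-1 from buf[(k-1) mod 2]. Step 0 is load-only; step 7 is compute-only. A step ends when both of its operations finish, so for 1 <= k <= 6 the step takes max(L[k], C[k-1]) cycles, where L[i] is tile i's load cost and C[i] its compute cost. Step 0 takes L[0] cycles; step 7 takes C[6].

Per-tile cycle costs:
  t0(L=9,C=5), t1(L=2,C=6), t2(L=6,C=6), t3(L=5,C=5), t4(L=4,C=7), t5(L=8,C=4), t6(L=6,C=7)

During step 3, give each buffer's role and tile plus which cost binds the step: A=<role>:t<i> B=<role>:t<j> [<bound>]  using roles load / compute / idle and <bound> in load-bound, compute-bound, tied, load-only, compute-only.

step 3: A=compute:t2 B=load:t3 [compute-bound]

[0] DMA t0→A (9c) ∥ CU idle ⇒ 9c, clock 9
[1] DMA t1→B (2c) ∥ CU A:t0 (5c) ⇒ 5c, clock 14
[2] DMA t2→A (6c) ∥ CU B:t1 (6c) ⇒ 6c, clock 20
[3] DMA t3→B (5c) ∥ CU A:t2 (6c) ⇒ 6c, clock 26
[4] DMA t4→A (4c) ∥ CU B:t3 (5c) ⇒ 5c, clock 31
[5] DMA t5→B (8c) ∥ CU A:t4 (7c) ⇒ 8c, clock 39
[6] DMA t6→A (6c) ∥ CU B:t5 (4c) ⇒ 6c, clock 45
[7] DMA idle ∥ CU A:t6 (7c) ⇒ 7c, clock 52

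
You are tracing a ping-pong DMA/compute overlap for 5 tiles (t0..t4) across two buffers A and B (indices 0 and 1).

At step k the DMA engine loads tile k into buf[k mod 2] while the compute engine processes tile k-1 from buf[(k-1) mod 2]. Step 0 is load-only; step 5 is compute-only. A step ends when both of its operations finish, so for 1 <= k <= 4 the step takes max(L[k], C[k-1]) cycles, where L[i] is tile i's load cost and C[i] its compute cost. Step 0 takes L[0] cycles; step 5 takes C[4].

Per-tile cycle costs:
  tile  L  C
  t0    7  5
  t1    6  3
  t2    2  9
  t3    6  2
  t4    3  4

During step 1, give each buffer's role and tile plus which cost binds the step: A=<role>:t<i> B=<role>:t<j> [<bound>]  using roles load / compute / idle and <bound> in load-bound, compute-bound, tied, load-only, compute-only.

[0] DMA t0→A (7c) ∥ CU idle ⇒ 7c, clock 7
[1] DMA t1→B (6c) ∥ CU A:t0 (5c) ⇒ 6c, clock 13
[2] DMA t2→A (2c) ∥ CU B:t1 (3c) ⇒ 3c, clock 16
[3] DMA t3→B (6c) ∥ CU A:t2 (9c) ⇒ 9c, clock 25
[4] DMA t4→A (3c) ∥ CU B:t3 (2c) ⇒ 3c, clock 28
[5] DMA idle ∥ CU A:t4 (4c) ⇒ 4c, clock 32

step 1: A=compute:t0 B=load:t1 [load-bound]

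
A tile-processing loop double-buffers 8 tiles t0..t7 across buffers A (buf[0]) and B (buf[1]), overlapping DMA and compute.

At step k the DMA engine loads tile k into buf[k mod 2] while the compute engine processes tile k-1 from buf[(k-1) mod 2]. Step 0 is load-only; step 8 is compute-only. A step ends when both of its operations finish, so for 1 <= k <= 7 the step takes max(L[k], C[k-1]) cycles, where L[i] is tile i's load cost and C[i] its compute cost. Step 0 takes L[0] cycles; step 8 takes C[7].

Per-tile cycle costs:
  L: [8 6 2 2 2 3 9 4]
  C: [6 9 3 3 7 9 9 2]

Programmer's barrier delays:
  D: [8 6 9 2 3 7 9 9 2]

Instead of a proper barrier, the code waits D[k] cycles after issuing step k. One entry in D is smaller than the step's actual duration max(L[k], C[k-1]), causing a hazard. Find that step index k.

[0] required=L[0]=8=8 vs D=8 ok
[1] required=max(L[1]=6,C[0]=6)=6 vs D=6 ok
[2] required=max(L[2]=2,C[1]=9)=9 vs D=9 ok
[3] required=max(L[3]=2,C[2]=3)=3 vs D=2 SHORT
[4] required=max(L[4]=2,C[3]=3)=3 vs D=3 ok
[5] required=max(L[5]=3,C[4]=7)=7 vs D=7 ok
[6] required=max(L[6]=9,C[5]=9)=9 vs D=9 ok
[7] required=max(L[7]=4,C[6]=9)=9 vs D=9 ok
[8] required=C[7]=2=2 vs D=2 ok

hazard at step 3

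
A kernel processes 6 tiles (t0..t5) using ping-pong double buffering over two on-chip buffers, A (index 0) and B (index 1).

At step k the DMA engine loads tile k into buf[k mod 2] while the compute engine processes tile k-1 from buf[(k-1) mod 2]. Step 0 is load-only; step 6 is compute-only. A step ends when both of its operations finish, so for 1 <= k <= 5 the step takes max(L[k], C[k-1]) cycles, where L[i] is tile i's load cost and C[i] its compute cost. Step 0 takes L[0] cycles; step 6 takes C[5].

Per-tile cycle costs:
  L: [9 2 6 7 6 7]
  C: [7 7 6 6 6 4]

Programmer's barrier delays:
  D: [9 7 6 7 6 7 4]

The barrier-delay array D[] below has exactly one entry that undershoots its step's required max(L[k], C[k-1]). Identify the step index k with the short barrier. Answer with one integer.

k=0 barrier L[0]=9→9c, D[0]=9 ok
k=1 barrier max(L[1]=2,C[0]=7)→7c, D[1]=7 ok
k=2 barrier max(L[2]=6,C[1]=7)→7c, D[2]=6 SHORT
k=3 barrier max(L[3]=7,C[2]=6)→7c, D[3]=7 ok
k=4 barrier max(L[4]=6,C[3]=6)→6c, D[4]=6 ok
k=5 barrier max(L[5]=7,C[4]=6)→7c, D[5]=7 ok
k=6 barrier C[5]=4→4c, D[6]=4 ok

hazard at step 2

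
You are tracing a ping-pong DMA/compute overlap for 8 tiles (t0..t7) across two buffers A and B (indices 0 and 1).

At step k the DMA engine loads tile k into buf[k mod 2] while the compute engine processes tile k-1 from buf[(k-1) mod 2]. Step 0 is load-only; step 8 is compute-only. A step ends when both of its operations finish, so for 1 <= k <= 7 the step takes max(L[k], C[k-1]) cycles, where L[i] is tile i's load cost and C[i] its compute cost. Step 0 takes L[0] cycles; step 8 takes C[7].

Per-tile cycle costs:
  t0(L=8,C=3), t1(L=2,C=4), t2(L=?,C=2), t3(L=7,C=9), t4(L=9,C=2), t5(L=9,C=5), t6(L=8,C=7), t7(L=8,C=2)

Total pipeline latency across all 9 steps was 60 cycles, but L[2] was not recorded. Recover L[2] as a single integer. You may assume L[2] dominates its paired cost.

step 0 = dur = L[0]=8 = 8
step 1 = dur = max(L[1]=2, C[0]=3) = 3
step 2 = dur = max(L[2]=?, C[1]=4) = L[2]  (unknown; binding)
step 3 = dur = max(L[3]=7, C[2]=2) = 7
step 4 = dur = max(L[4]=9, C[3]=9) = 9
step 5 = dur = max(L[5]=9, C[4]=2) = 9
step 6 = dur = max(L[6]=8, C[5]=5) = 8
step 7 = dur = max(L[7]=8, C[6]=7) = 8
step 8 = dur = C[7]=2 = 2
sum of known step durations = 54
dur[2] = total - known = 60 - 54 = 6
L[2] is the binding max in step 2, so L[2] = dur[2] = 6

L[2] = 6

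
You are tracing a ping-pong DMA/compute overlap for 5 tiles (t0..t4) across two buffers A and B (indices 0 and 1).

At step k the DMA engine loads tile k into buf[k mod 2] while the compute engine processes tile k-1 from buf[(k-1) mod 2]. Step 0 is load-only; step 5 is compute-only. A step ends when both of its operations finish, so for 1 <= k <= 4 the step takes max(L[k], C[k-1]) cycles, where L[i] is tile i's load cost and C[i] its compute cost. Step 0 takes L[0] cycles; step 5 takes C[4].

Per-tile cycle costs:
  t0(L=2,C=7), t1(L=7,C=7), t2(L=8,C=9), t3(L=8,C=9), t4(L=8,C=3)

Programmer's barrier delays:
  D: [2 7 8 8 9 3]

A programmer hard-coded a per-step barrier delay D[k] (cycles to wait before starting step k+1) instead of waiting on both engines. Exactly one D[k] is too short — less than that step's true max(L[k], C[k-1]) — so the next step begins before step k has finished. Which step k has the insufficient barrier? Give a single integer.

step 0: need L[0]=2 = 2; D[0]=2 ok
step 1: need max(L[1]=7,C[0]=7) = 7; D[1]=7 ok
step 2: need max(L[2]=8,C[1]=7) = 8; D[2]=8 ok
step 3: need max(L[3]=8,C[2]=9) = 9; D[3]=8 SHORT
step 4: need max(L[4]=8,C[3]=9) = 9; D[4]=9 ok
step 5: need C[4]=3 = 3; D[5]=3 ok

hazard at step 3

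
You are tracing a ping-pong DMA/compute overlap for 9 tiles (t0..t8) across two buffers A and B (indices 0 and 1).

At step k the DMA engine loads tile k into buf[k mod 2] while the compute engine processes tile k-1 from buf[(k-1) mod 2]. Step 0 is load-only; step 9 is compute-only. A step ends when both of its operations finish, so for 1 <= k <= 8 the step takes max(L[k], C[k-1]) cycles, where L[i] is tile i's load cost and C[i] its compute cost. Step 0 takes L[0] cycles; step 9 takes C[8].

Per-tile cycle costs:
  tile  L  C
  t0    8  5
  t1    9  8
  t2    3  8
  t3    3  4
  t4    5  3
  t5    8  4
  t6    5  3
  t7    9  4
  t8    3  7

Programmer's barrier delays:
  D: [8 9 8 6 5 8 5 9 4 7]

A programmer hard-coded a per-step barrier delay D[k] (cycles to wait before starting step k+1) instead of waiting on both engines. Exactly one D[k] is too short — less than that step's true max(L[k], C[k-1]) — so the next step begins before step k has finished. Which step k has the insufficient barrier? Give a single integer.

[0] required=L[0]=8=8 vs D=8 ok
[1] required=max(L[1]=9,C[0]=5)=9 vs D=9 ok
[2] required=max(L[2]=3,C[1]=8)=8 vs D=8 ok
[3] required=max(L[3]=3,C[2]=8)=8 vs D=6 SHORT
[4] required=max(L[4]=5,C[3]=4)=5 vs D=5 ok
[5] required=max(L[5]=8,C[4]=3)=8 vs D=8 ok
[6] required=max(L[6]=5,C[5]=4)=5 vs D=5 ok
[7] required=max(L[7]=9,C[6]=3)=9 vs D=9 ok
[8] required=max(L[8]=3,C[7]=4)=4 vs D=4 ok
[9] required=C[8]=7=7 vs D=7 ok

hazard at step 3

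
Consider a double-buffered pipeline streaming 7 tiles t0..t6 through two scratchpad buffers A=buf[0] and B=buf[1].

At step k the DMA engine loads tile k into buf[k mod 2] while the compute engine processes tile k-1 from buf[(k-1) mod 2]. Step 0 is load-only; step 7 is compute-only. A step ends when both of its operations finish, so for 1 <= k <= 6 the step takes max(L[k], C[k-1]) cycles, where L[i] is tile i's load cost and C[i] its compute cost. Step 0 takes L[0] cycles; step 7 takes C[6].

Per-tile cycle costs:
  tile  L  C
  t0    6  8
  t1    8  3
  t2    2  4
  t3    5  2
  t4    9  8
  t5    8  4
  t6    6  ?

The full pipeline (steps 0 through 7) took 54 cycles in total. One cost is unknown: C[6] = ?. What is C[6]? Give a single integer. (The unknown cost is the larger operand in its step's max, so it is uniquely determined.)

step 0: dur = L[0]=6 = 6
step 1: dur = max(L[1]=8, C[0]=8) = 8
step 2: dur = max(L[2]=2, C[1]=3) = 3
step 3: dur = max(L[3]=5, C[2]=4) = 5
step 4: dur = max(L[4]=9, C[3]=2) = 9
step 5: dur = max(L[5]=8, C[4]=8) = 8
step 6: dur = max(L[6]=6, C[5]=4) = 6
step 7: dur = C[6]=? = C[6]  (unknown; binding)
sum of known step durations = 45
dur[7] = total - known = 54 - 45 = 9
C[6] is the binding max in step 7, so C[6] = dur[7] = 9

C[6] = 9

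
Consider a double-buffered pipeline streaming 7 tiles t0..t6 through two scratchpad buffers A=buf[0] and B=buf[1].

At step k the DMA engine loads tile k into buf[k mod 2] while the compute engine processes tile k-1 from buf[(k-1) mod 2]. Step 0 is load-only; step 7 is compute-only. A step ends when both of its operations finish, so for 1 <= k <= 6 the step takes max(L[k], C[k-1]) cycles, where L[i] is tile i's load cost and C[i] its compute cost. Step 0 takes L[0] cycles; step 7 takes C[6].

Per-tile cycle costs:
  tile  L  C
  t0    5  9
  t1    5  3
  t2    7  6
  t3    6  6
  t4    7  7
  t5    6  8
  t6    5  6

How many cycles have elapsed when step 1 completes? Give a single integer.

[0] DMA t0→A (5c) ∥ CU idle ⇒ 5c, clock 5
[1] DMA t1→B (5c) ∥ CU A:t0 (9c) ⇒ 9c, clock 14
[2] DMA t2→A (7c) ∥ CU B:t1 (3c) ⇒ 7c, clock 21
[3] DMA t3→B (6c) ∥ CU A:t2 (6c) ⇒ 6c, clock 27
[4] DMA t4→A (7c) ∥ CU B:t3 (6c) ⇒ 7c, clock 34
[5] DMA t5→B (6c) ∥ CU A:t4 (7c) ⇒ 7c, clock 41
[6] DMA t6→A (5c) ∥ CU B:t5 (8c) ⇒ 8c, clock 49
[7] DMA idle ∥ CU A:t6 (6c) ⇒ 6c, clock 55

end_cycle[1] = 14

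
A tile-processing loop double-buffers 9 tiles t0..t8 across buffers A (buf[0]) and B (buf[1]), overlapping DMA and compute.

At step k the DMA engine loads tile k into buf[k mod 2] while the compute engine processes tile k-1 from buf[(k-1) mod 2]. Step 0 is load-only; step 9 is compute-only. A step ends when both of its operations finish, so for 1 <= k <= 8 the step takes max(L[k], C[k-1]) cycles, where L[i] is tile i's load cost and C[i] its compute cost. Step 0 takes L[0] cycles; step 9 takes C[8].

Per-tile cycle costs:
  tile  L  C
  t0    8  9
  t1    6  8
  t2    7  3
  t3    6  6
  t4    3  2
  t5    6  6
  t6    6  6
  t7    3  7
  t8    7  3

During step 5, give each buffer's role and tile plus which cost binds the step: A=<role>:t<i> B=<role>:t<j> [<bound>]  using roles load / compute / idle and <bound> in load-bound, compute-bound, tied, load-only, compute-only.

step 5: A=compute:t4 B=load:t5 [load-bound]

k=0 load=t0/8c comp=- wait=8 total=8
k=1 load=t1/6c comp=t0/9c wait=9 total=17
k=2 load=t2/7c comp=t1/8c wait=8 total=25
k=3 load=t3/6c comp=t2/3c wait=6 total=31
k=4 load=t4/3c comp=t3/6c wait=6 total=37
k=5 load=t5/6c comp=t4/2c wait=6 total=43
k=6 load=t6/6c comp=t5/6c wait=6 total=49
k=7 load=t7/3c comp=t6/6c wait=6 total=55
k=8 load=t8/7c comp=t7/7c wait=7 total=62
k=9 load=- comp=t8/3c wait=3 total=65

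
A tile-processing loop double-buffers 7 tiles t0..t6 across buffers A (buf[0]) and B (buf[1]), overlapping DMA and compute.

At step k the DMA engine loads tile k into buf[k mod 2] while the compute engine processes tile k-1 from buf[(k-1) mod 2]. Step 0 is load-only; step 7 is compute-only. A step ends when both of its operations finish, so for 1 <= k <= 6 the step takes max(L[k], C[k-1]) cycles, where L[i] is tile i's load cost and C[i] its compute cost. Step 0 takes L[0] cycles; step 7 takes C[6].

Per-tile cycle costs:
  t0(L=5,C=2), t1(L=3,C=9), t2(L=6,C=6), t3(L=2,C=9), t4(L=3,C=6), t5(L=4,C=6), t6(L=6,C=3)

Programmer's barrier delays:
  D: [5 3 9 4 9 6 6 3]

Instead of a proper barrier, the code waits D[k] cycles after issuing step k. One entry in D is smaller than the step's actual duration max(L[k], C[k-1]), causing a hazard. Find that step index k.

hazard at step 3

step 0: need L[0]=5 = 5; D[0]=5 ok
step 1: need max(L[1]=3,C[0]=2) = 3; D[1]=3 ok
step 2: need max(L[2]=6,C[1]=9) = 9; D[2]=9 ok
step 3: need max(L[3]=2,C[2]=6) = 6; D[3]=4 SHORT
step 4: need max(L[4]=3,C[3]=9) = 9; D[4]=9 ok
step 5: need max(L[5]=4,C[4]=6) = 6; D[5]=6 ok
step 6: need max(L[6]=6,C[5]=6) = 6; D[6]=6 ok
step 7: need C[6]=3 = 3; D[7]=3 ok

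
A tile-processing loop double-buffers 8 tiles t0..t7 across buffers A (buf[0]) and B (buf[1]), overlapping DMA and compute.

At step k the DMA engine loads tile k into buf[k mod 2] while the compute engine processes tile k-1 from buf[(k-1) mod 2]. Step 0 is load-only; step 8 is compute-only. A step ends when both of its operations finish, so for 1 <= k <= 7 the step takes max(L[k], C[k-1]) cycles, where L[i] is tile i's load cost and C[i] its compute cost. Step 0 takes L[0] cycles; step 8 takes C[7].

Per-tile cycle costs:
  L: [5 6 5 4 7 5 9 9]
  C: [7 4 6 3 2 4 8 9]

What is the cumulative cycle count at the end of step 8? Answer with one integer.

k=0 load=t0/5c comp=- wait=5 total=5
k=1 load=t1/6c comp=t0/7c wait=7 total=12
k=2 load=t2/5c comp=t1/4c wait=5 total=17
k=3 load=t3/4c comp=t2/6c wait=6 total=23
k=4 load=t4/7c comp=t3/3c wait=7 total=30
k=5 load=t5/5c comp=t4/2c wait=5 total=35
k=6 load=t6/9c comp=t5/4c wait=9 total=44
k=7 load=t7/9c comp=t6/8c wait=9 total=53
k=8 load=- comp=t7/9c wait=9 total=62

end_cycle[8] = 62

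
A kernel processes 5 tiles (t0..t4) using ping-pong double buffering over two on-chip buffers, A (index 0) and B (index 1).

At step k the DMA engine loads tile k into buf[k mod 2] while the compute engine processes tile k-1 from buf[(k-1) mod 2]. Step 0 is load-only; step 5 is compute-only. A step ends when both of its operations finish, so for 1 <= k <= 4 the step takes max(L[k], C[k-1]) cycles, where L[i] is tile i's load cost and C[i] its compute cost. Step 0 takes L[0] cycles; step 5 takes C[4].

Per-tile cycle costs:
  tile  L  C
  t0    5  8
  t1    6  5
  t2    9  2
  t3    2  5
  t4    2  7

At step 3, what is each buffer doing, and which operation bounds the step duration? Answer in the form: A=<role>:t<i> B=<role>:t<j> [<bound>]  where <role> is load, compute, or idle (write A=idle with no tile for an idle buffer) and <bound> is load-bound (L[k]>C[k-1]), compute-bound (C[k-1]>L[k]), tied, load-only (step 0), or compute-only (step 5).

step 3: A=compute:t2 B=load:t3 [tied]

[0] DMA t0→A (5c) ∥ CU idle ⇒ 5c, clock 5
[1] DMA t1→B (6c) ∥ CU A:t0 (8c) ⇒ 8c, clock 13
[2] DMA t2→A (9c) ∥ CU B:t1 (5c) ⇒ 9c, clock 22
[3] DMA t3→B (2c) ∥ CU A:t2 (2c) ⇒ 2c, clock 24
[4] DMA t4→A (2c) ∥ CU B:t3 (5c) ⇒ 5c, clock 29
[5] DMA idle ∥ CU A:t4 (7c) ⇒ 7c, clock 36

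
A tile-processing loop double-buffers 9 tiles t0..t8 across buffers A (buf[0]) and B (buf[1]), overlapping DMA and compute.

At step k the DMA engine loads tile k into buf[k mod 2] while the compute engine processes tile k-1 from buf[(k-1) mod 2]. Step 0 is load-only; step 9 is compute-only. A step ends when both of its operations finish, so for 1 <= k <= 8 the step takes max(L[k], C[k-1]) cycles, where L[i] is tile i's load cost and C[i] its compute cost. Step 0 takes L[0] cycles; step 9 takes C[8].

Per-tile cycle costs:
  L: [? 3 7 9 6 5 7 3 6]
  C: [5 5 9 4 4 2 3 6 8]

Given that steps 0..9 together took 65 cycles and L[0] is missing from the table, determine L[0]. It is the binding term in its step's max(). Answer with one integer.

L[0] = 9

step 0 → dur = L[0]=? = L[0]  (unknown; binding)
step 1 → dur = max(L[1]=3, C[0]=5) = 5
step 2 → dur = max(L[2]=7, C[1]=5) = 7
step 3 → dur = max(L[3]=9, C[2]=9) = 9
step 4 → dur = max(L[4]=6, C[3]=4) = 6
step 5 → dur = max(L[5]=5, C[4]=4) = 5
step 6 → dur = max(L[6]=7, C[5]=2) = 7
step 7 → dur = max(L[7]=3, C[6]=3) = 3
step 8 → dur = max(L[8]=6, C[7]=6) = 6
step 9 → dur = C[8]=8 = 8
sum of known step durations = 56
dur[0] = total - known = 65 - 56 = 9
L[0] is the binding max in step 0, so L[0] = dur[0] = 9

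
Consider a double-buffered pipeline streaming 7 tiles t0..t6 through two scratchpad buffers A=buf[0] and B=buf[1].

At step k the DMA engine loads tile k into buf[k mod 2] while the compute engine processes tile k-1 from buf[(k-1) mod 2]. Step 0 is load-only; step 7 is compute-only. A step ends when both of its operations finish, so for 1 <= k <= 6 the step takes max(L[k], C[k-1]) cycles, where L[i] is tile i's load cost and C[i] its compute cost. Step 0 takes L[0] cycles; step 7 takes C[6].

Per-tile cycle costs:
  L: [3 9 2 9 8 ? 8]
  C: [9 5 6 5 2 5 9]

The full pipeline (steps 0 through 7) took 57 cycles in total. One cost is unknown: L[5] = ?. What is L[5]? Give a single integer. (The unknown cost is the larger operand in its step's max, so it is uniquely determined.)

L[5] = 6

step 0: dur = L[0]=3 = 3
step 1: dur = max(L[1]=9, C[0]=9) = 9
step 2: dur = max(L[2]=2, C[1]=5) = 5
step 3: dur = max(L[3]=9, C[2]=6) = 9
step 4: dur = max(L[4]=8, C[3]=5) = 8
step 5: dur = max(L[5]=?, C[4]=2) = L[5]  (unknown; binding)
step 6: dur = max(L[6]=8, C[5]=5) = 8
step 7: dur = C[6]=9 = 9
sum of known step durations = 51
dur[5] = total - known = 57 - 51 = 6
L[5] is the binding max in step 5, so L[5] = dur[5] = 6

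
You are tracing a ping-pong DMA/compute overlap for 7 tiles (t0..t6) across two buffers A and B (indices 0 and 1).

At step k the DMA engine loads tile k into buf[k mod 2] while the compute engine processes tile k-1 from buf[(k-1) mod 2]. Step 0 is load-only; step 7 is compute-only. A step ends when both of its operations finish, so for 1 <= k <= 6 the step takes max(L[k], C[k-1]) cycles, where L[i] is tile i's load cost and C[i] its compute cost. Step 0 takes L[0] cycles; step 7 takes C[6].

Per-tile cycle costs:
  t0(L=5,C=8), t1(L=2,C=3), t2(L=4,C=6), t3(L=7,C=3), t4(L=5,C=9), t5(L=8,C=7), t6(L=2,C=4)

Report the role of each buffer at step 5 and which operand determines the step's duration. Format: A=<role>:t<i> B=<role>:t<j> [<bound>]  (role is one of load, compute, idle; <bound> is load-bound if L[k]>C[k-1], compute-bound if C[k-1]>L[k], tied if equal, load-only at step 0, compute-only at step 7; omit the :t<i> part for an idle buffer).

step 5: A=compute:t4 B=load:t5 [compute-bound]

[0] DMA t0→A (5c) ∥ CU idle ⇒ 5c, clock 5
[1] DMA t1→B (2c) ∥ CU A:t0 (8c) ⇒ 8c, clock 13
[2] DMA t2→A (4c) ∥ CU B:t1 (3c) ⇒ 4c, clock 17
[3] DMA t3→B (7c) ∥ CU A:t2 (6c) ⇒ 7c, clock 24
[4] DMA t4→A (5c) ∥ CU B:t3 (3c) ⇒ 5c, clock 29
[5] DMA t5→B (8c) ∥ CU A:t4 (9c) ⇒ 9c, clock 38
[6] DMA t6→A (2c) ∥ CU B:t5 (7c) ⇒ 7c, clock 45
[7] DMA idle ∥ CU A:t6 (4c) ⇒ 4c, clock 49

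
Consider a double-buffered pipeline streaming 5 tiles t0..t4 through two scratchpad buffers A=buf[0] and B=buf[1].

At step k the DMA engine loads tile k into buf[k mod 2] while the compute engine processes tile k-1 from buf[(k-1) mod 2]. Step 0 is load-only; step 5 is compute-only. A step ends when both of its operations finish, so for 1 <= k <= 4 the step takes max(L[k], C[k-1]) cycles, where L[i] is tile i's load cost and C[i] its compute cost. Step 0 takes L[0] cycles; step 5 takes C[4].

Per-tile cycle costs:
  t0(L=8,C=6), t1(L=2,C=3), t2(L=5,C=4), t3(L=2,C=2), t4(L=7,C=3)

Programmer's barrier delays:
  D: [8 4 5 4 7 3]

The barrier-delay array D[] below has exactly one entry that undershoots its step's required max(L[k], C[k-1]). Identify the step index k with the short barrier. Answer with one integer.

[0] required=L[0]=8=8 vs D=8 ok
[1] required=max(L[1]=2,C[0]=6)=6 vs D=4 SHORT
[2] required=max(L[2]=5,C[1]=3)=5 vs D=5 ok
[3] required=max(L[3]=2,C[2]=4)=4 vs D=4 ok
[4] required=max(L[4]=7,C[3]=2)=7 vs D=7 ok
[5] required=C[4]=3=3 vs D=3 ok

hazard at step 1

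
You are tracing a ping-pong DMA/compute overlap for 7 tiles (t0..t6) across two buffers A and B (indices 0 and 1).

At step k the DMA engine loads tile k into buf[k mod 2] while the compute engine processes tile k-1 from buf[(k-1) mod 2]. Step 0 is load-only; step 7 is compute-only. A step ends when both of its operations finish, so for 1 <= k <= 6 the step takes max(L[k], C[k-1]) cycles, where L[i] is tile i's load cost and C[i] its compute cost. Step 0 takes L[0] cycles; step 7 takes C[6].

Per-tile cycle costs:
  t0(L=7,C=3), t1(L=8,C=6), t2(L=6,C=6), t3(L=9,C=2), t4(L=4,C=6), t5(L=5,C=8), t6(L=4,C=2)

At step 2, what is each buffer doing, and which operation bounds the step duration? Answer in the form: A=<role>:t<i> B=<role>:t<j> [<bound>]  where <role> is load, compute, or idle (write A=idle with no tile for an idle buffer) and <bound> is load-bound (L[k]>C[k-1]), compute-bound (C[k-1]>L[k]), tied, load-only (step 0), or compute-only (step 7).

  0. 7=7c; end=7; A:t0 B:-
  1. max(8,3)=8c; end=15; A:t0 B:t1
  2. max(6,6)=6c; end=21; A:t2 B:t1
  3. max(9,6)=9c; end=30; A:t2 B:t3
  4. max(4,2)=4c; end=34; A:t4 B:t3
  5. max(5,6)=6c; end=40; A:t4 B:t5
  6. max(4,8)=8c; end=48; A:t6 B:t5
  7. 2=2c; end=50; A:t6 B:t5

step 2: A=load:t2 B=compute:t1 [tied]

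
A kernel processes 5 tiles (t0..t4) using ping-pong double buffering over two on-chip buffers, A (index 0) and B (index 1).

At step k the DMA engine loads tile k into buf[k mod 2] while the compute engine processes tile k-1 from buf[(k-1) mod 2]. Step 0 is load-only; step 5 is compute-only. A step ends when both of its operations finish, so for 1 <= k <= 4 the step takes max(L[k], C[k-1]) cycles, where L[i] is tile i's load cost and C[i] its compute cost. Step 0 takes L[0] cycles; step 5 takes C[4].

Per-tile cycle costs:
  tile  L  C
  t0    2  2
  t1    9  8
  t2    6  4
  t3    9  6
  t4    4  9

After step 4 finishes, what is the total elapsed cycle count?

end_cycle[4] = 34

  0. 2=2c; end=2; A:t0 B:-
  1. max(9,2)=9c; end=11; A:t0 B:t1
  2. max(6,8)=8c; end=19; A:t2 B:t1
  3. max(9,4)=9c; end=28; A:t2 B:t3
  4. max(4,6)=6c; end=34; A:t4 B:t3
  5. 9=9c; end=43; A:t4 B:t3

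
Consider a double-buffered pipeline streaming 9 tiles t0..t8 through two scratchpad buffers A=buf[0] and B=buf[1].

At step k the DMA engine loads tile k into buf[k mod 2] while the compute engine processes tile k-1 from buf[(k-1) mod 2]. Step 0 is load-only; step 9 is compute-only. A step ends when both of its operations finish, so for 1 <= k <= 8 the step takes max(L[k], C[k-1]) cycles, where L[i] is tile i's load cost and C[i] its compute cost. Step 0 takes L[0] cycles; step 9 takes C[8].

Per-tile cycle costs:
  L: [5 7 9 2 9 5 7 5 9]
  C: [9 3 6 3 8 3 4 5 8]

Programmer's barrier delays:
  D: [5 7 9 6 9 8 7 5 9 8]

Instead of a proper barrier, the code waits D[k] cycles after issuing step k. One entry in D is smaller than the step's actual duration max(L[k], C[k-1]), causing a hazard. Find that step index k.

k=0 barrier L[0]=5→5c, D[0]=5 ok
k=1 barrier max(L[1]=7,C[0]=9)→9c, D[1]=7 SHORT
k=2 barrier max(L[2]=9,C[1]=3)→9c, D[2]=9 ok
k=3 barrier max(L[3]=2,C[2]=6)→6c, D[3]=6 ok
k=4 barrier max(L[4]=9,C[3]=3)→9c, D[4]=9 ok
k=5 barrier max(L[5]=5,C[4]=8)→8c, D[5]=8 ok
k=6 barrier max(L[6]=7,C[5]=3)→7c, D[6]=7 ok
k=7 barrier max(L[7]=5,C[6]=4)→5c, D[7]=5 ok
k=8 barrier max(L[8]=9,C[7]=5)→9c, D[8]=9 ok
k=9 barrier C[8]=8→8c, D[9]=8 ok

hazard at step 1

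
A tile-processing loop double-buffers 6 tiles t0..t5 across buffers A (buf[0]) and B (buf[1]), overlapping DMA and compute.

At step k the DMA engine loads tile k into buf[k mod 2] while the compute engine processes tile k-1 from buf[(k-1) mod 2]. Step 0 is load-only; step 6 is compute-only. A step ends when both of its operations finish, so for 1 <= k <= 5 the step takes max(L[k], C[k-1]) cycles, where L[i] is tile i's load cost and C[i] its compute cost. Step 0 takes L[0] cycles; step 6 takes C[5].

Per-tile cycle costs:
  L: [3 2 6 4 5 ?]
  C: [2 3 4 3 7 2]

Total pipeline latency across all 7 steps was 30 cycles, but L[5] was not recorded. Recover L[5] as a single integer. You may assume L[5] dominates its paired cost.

step 0: dur = L[0]=3 = 3
step 1: dur = max(L[1]=2, C[0]=2) = 2
step 2: dur = max(L[2]=6, C[1]=3) = 6
step 3: dur = max(L[3]=4, C[2]=4) = 4
step 4: dur = max(L[4]=5, C[3]=3) = 5
step 5: dur = max(L[5]=?, C[4]=7) = L[5]  (unknown; binding)
step 6: dur = C[5]=2 = 2
sum of known step durations = 22
dur[5] = total - known = 30 - 22 = 8
L[5] is the binding max in step 5, so L[5] = dur[5] = 8

L[5] = 8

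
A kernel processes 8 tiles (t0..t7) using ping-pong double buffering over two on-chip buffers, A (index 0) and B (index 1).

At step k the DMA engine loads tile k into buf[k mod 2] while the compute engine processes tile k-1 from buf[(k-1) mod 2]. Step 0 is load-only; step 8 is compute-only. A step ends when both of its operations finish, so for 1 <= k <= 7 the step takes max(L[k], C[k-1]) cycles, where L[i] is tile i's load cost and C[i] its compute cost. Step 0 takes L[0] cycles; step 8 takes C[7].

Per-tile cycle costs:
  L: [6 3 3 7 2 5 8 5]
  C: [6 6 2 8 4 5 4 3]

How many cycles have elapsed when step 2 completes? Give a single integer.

end_cycle[2] = 18

  0. 6=6c; end=6; A:t0 B:-
  1. max(3,6)=6c; end=12; A:t0 B:t1
  2. max(3,6)=6c; end=18; A:t2 B:t1
  3. max(7,2)=7c; end=25; A:t2 B:t3
  4. max(2,8)=8c; end=33; A:t4 B:t3
  5. max(5,4)=5c; end=38; A:t4 B:t5
  6. max(8,5)=8c; end=46; A:t6 B:t5
  7. max(5,4)=5c; end=51; A:t6 B:t7
  8. 3=3c; end=54; A:t6 B:t7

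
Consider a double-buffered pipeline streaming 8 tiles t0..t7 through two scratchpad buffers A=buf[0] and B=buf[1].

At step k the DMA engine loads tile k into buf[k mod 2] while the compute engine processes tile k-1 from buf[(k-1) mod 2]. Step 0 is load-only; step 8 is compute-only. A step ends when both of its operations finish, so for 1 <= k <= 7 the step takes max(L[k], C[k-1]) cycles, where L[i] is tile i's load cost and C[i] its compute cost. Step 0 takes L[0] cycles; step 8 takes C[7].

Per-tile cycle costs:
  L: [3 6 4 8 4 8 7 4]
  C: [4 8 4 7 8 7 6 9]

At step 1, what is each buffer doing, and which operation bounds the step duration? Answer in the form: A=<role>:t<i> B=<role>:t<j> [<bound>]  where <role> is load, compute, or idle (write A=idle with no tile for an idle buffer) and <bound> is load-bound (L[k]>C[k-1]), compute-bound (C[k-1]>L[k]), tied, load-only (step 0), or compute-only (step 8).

step 1: A=compute:t0 B=load:t1 [load-bound]

k=0 load=t0/3c comp=- wait=3 total=3
k=1 load=t1/6c comp=t0/4c wait=6 total=9
k=2 load=t2/4c comp=t1/8c wait=8 total=17
k=3 load=t3/8c comp=t2/4c wait=8 total=25
k=4 load=t4/4c comp=t3/7c wait=7 total=32
k=5 load=t5/8c comp=t4/8c wait=8 total=40
k=6 load=t6/7c comp=t5/7c wait=7 total=47
k=7 load=t7/4c comp=t6/6c wait=6 total=53
k=8 load=- comp=t7/9c wait=9 total=62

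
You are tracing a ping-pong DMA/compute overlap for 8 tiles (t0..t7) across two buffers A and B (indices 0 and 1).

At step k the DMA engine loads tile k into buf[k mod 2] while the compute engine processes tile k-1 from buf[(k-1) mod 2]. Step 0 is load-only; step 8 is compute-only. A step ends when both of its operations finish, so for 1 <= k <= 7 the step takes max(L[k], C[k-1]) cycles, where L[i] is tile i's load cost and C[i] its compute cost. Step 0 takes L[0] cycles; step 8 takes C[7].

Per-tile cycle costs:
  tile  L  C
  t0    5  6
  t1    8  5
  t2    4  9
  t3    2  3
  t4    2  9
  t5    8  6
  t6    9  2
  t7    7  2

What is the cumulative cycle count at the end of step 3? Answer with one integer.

end_cycle[3] = 27

  0. 5=5c; end=5; A:t0 B:-
  1. max(8,6)=8c; end=13; A:t0 B:t1
  2. max(4,5)=5c; end=18; A:t2 B:t1
  3. max(2,9)=9c; end=27; A:t2 B:t3
  4. max(2,3)=3c; end=30; A:t4 B:t3
  5. max(8,9)=9c; end=39; A:t4 B:t5
  6. max(9,6)=9c; end=48; A:t6 B:t5
  7. max(7,2)=7c; end=55; A:t6 B:t7
  8. 2=2c; end=57; A:t6 B:t7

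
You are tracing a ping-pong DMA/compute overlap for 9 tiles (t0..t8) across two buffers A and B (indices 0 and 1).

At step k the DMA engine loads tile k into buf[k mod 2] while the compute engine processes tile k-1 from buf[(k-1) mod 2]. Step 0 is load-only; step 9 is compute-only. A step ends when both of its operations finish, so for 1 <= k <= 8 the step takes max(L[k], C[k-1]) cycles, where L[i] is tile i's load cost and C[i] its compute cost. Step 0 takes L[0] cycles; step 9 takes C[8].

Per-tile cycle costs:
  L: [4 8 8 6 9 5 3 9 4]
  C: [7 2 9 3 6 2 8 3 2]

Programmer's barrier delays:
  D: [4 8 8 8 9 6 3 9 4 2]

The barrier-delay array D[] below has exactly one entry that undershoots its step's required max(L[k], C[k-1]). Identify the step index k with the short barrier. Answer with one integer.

hazard at step 3

[0] required=L[0]=4=4 vs D=4 ok
[1] required=max(L[1]=8,C[0]=7)=8 vs D=8 ok
[2] required=max(L[2]=8,C[1]=2)=8 vs D=8 ok
[3] required=max(L[3]=6,C[2]=9)=9 vs D=8 SHORT
[4] required=max(L[4]=9,C[3]=3)=9 vs D=9 ok
[5] required=max(L[5]=5,C[4]=6)=6 vs D=6 ok
[6] required=max(L[6]=3,C[5]=2)=3 vs D=3 ok
[7] required=max(L[7]=9,C[6]=8)=9 vs D=9 ok
[8] required=max(L[8]=4,C[7]=3)=4 vs D=4 ok
[9] required=C[8]=2=2 vs D=2 ok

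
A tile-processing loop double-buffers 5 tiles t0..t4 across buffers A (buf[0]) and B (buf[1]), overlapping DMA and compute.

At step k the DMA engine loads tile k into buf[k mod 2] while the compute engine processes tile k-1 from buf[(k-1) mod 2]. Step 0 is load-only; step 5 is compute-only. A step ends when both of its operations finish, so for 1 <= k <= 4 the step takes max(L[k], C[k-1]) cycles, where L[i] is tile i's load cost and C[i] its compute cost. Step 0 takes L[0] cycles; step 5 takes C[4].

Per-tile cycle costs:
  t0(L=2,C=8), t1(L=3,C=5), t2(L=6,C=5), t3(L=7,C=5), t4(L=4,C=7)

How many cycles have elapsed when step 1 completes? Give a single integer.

[0] DMA t0→A (2c) ∥ CU idle ⇒ 2c, clock 2
[1] DMA t1→B (3c) ∥ CU A:t0 (8c) ⇒ 8c, clock 10
[2] DMA t2→A (6c) ∥ CU B:t1 (5c) ⇒ 6c, clock 16
[3] DMA t3→B (7c) ∥ CU A:t2 (5c) ⇒ 7c, clock 23
[4] DMA t4→A (4c) ∥ CU B:t3 (5c) ⇒ 5c, clock 28
[5] DMA idle ∥ CU A:t4 (7c) ⇒ 7c, clock 35

end_cycle[1] = 10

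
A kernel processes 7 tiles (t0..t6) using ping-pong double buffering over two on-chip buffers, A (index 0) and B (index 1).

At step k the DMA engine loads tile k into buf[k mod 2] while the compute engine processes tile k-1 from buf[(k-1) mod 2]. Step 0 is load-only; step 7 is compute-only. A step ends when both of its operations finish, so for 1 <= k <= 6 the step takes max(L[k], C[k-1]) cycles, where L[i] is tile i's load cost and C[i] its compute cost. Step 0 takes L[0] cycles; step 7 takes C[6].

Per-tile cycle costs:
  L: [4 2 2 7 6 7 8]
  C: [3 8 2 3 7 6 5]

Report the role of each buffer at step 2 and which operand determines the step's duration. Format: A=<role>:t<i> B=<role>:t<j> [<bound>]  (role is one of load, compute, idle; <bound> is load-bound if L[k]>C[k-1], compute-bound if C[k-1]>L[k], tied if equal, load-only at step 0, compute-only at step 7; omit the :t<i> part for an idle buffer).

[0] DMA t0→A (4c) ∥ CU idle ⇒ 4c, clock 4
[1] DMA t1→B (2c) ∥ CU A:t0 (3c) ⇒ 3c, clock 7
[2] DMA t2→A (2c) ∥ CU B:t1 (8c) ⇒ 8c, clock 15
[3] DMA t3→B (7c) ∥ CU A:t2 (2c) ⇒ 7c, clock 22
[4] DMA t4→A (6c) ∥ CU B:t3 (3c) ⇒ 6c, clock 28
[5] DMA t5→B (7c) ∥ CU A:t4 (7c) ⇒ 7c, clock 35
[6] DMA t6→A (8c) ∥ CU B:t5 (6c) ⇒ 8c, clock 43
[7] DMA idle ∥ CU A:t6 (5c) ⇒ 5c, clock 48

step 2: A=load:t2 B=compute:t1 [compute-bound]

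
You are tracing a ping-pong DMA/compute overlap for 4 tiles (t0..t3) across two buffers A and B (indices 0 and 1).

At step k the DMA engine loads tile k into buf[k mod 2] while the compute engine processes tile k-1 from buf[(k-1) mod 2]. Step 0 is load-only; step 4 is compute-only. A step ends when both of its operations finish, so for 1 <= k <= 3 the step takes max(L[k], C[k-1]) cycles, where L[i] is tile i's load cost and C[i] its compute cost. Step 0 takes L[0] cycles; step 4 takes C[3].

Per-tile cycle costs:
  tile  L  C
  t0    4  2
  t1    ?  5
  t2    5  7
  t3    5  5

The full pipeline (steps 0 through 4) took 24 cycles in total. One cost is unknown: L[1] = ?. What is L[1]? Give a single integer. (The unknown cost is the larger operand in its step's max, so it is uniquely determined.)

step 0 = dur = L[0]=4 = 4
step 1 = dur = max(L[1]=?, C[0]=2) = L[1]  (unknown; binding)
step 2 = dur = max(L[2]=5, C[1]=5) = 5
step 3 = dur = max(L[3]=5, C[2]=7) = 7
step 4 = dur = C[3]=5 = 5
sum of known step durations = 21
dur[1] = total - known = 24 - 21 = 3
L[1] is the binding max in step 1, so L[1] = dur[1] = 3

L[1] = 3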